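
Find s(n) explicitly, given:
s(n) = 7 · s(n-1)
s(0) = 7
Pure geometric recurrence with ratio 7.
By induction s(n) = s(0) · (7)^n = 7 \cdot 7^{n}.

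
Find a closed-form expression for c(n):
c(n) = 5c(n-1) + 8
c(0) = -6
First-order linear non-homogeneous.
Homogeneous solution: c_h(n) = A·(5)^n.
Try constant particular solution c_p = K: K = 5K + 8 ⇒ K = -2.
General: c(n) = A·(5)^n - 2.
Apply c(0) = -6: A - 2 = -6 ⇒ A = -4.
So c(n) = - 4 \cdot 5^{n} - 2.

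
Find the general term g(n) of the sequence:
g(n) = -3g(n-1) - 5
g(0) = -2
First-order linear non-homogeneous.
Homogeneous solution: g_h(n) = A·(-3)^n.
Try constant particular solution g_p = K: K = -3K - 5 ⇒ K = - \frac{5}{4}.
General: g(n) = A·(-3)^n - \frac{5}{4}.
Apply g(0) = -2: A - \frac{5}{4} = -2 ⇒ A = - \frac{3}{4}.
So g(n) = - \frac{3 \left(-3\right)^{n}}{4} - \frac{5}{4}.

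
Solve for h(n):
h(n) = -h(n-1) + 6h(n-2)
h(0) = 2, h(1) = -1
Characteristic equation: x² + x - 6 = 0, which factors as (x - (2))(x - (-3)) = 0.
Roots r₁ = 2, r₂ = -3 (distinct).
General solution: h(n) = A·(2)^n + B·(-3)^n.
From h(0) = 2: A + B = 2.
From h(1) = -1: 2A - 3B = -1.
Solving: A = 1, B = 1.
So h(n) = \left(-3\right)^{n} + 2^{n}.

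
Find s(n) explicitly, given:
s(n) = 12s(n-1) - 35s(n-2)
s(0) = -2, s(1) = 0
Characteristic equation: x² - 12x + 35 = 0, which factors as (x - (7))(x - (5)) = 0.
Roots r₁ = 7, r₂ = 5 (distinct).
General solution: s(n) = A·(7)^n + B·(5)^n.
From s(0) = -2: A + B = -2.
From s(1) = 0: 7A + 5B = 0.
Solving: A = 5, B = -7.
So s(n) = - 7 \cdot 5^{n} + 5 \cdot 7^{n}.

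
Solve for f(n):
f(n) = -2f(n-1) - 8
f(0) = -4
First-order linear non-homogeneous.
Homogeneous solution: f_h(n) = A·(-2)^n.
Try constant particular solution f_p = K: K = -2K - 8 ⇒ K = - \frac{8}{3}.
General: f(n) = A·(-2)^n - \frac{8}{3}.
Apply f(0) = -4: A - \frac{8}{3} = -4 ⇒ A = - \frac{4}{3}.
So f(n) = - \frac{4 \left(-2\right)^{n}}{3} - \frac{8}{3}.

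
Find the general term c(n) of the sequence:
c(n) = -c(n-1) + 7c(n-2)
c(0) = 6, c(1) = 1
Characteristic equation: x² + x - 7 = 0.
Discriminant Δ = (-1)² + 4·(7) = 29.
Roots r₁,₂ = (-1 ± √29)/2, so r₁ = - \frac{1}{2} + \frac{\sqrt{29}}{2}, r₂ = - \frac{\sqrt{29}}{2} - \frac{1}{2}.
General solution: c(n) = A·r₁^n + B·r₂^n.
From the initial conditions, A + B = 6 and r₁A + r₂B = 1.
Since r₁ - r₂ = √29: A = (1 - (6)r₂)/√29 = \frac{4 \sqrt{29}}{29} + 3, and B = 6 - A = 3 - \frac{4 \sqrt{29}}{29}.
So c(n) = \left(\frac{4 \sqrt{29}}{29} + 3\right)\left(- \frac{1}{2} + \frac{\sqrt{29}}{2}\right)^n + \left(3 - \frac{4 \sqrt{29}}{29}\right)\left(- \frac{\sqrt{29}}{2} - \frac{1}{2}\right)^n.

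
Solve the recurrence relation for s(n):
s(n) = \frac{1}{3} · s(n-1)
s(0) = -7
Pure geometric recurrence with ratio \frac{1}{3}.
By induction s(n) = s(0) · (\frac{1}{3})^n = - 7 \cdot 3^{- n}.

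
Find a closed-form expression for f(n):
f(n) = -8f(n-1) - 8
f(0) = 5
First-order linear non-homogeneous.
Homogeneous solution: f_h(n) = A·(-8)^n.
Try constant particular solution f_p = K: K = -8K - 8 ⇒ K = - \frac{8}{9}.
General: f(n) = A·(-8)^n - \frac{8}{9}.
Apply f(0) = 5: A - \frac{8}{9} = 5 ⇒ A = \frac{53}{9}.
So f(n) = \frac{53 \left(-8\right)^{n}}{9} - \frac{8}{9}.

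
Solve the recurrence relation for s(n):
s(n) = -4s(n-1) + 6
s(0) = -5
First-order linear non-homogeneous.
Homogeneous solution: s_h(n) = A·(-4)^n.
Try constant particular solution s_p = K: K = -4K + 6 ⇒ K = \frac{6}{5}.
General: s(n) = A·(-4)^n + \frac{6}{5}.
Apply s(0) = -5: A + \frac{6}{5} = -5 ⇒ A = - \frac{31}{5}.
So s(n) = \frac{6}{5} - \frac{31 \left(-4\right)^{n}}{5}.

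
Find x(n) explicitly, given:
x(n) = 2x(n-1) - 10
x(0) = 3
First-order linear non-homogeneous.
Homogeneous solution: x_h(n) = A·(2)^n.
Try constant particular solution x_p = K: K = 2K - 10 ⇒ K = 10.
General: x(n) = A·(2)^n + 10.
Apply x(0) = 3: A + 10 = 3 ⇒ A = -7.
So x(n) = 10 - 7 \cdot 2^{n}.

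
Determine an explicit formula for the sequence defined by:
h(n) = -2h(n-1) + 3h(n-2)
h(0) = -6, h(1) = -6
Characteristic equation: x² + 2x - 3 = 0, which factors as (x - (1))(x - (-3)) = 0.
Roots r₁ = 1, r₂ = -3 (distinct).
General solution: h(n) = A·(1)^n + B·(-3)^n.
From h(0) = -6: A + B = -6.
From h(1) = -6: A - 3B = -6.
Solving: A = -6, B = 0.
So h(n) = -6.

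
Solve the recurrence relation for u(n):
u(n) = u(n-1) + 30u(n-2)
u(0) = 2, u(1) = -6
Characteristic equation: x² - x - 30 = 0, which factors as (x - (6))(x - (-5)) = 0.
Roots r₁ = 6, r₂ = -5 (distinct).
General solution: u(n) = A·(6)^n + B·(-5)^n.
From u(0) = 2: A + B = 2.
From u(1) = -6: 6A - 5B = -6.
Solving: A = \frac{4}{11}, B = \frac{18}{11}.
So u(n) = \frac{18 \left(-5\right)^{n}}{11} + \frac{4 \cdot 6^{n}}{11}.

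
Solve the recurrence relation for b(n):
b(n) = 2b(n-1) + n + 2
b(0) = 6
First-order linear with linear forcing.
Homogeneous solution: b_h(n) = A·(2)^n.
Try particular b_p(n) = pn + q. Substituting:
  pn + q = 2(p(n-1) + q) + n + 2.
Matching the n-coefficient: p = 2p + 1 ⇒ p = -1.
Matching constants: q = -2p + 2q + 2 ⇒ q = -4.
General: b(n) = A·(2)^n - n - 4.
Apply b(0) = 6: A - 4 = 6 ⇒ A = 10.
So b(n) = 10 \cdot 2^{n} - n - 4.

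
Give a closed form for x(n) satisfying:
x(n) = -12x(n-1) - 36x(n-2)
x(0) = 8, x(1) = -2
Characteristic equation: x² + 12x + 36 = 0, which is (x - (-6))².
Repeated root r = -6.
General solution: x(n) = (A + Bn)·(-6)^n.
From x(0) = 8: A = 8.
From x(1) = -2: (A + B)·(-6) = -2 ⇒ B = - \frac{23}{3}.
So x(n) = \left(8 - \frac{23 n}{3}\right) \cdot (-6)^n.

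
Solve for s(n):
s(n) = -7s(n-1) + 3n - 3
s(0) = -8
First-order linear with linear forcing.
Homogeneous solution: s_h(n) = A·(-7)^n.
Try particular s_p(n) = pn + q. Substituting:
  pn + q = -7(p(n-1) + q) + 3n - 3.
Matching the n-coefficient: p = -7p + 3 ⇒ p = \frac{3}{8}.
Matching constants: q = 7p - 7q - 3 ⇒ q = - \frac{3}{64}.
General: s(n) = A·(-7)^n + \frac{3 n}{8} - \frac{3}{64}.
Apply s(0) = -8: A - \frac{3}{64} = -8 ⇒ A = - \frac{509}{64}.
So s(n) = - \frac{509 \left(-7\right)^{n}}{64} + \frac{3 n}{8} - \frac{3}{64}.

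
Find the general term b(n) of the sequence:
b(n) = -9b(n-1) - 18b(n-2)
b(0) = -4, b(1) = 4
Characteristic equation: x² + 9x + 18 = 0, which factors as (x - (-6))(x - (-3)) = 0.
Roots r₁ = -6, r₂ = -3 (distinct).
General solution: b(n) = A·(-6)^n + B·(-3)^n.
From b(0) = -4: A + B = -4.
From b(1) = 4: -6A - 3B = 4.
Solving: A = \frac{8}{3}, B = - \frac{20}{3}.
So b(n) = - \frac{20 \left(-3\right)^{n}}{3} + \frac{8 \left(-6\right)^{n}}{3}.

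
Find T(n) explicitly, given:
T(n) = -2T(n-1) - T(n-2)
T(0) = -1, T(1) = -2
Characteristic equation: x² + 2x + 1 = 0, which is (x - (-1))².
Repeated root r = -1.
General solution: T(n) = (A + Bn)·(-1)^n.
From T(0) = -1: A = -1.
From T(1) = -2: (A + B)·(-1) = -2 ⇒ B = 3.
So T(n) = \left(3 n - 1\right) \cdot (-1)^n.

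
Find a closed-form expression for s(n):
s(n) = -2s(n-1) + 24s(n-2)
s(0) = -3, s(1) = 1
Characteristic equation: x² + 2x - 24 = 0, which factors as (x - (-6))(x - (4)) = 0.
Roots r₁ = -6, r₂ = 4 (distinct).
General solution: s(n) = A·(-6)^n + B·(4)^n.
From s(0) = -3: A + B = -3.
From s(1) = 1: -6A + 4B = 1.
Solving: A = - \frac{13}{10}, B = - \frac{17}{10}.
So s(n) = - \frac{13 \left(-6\right)^{n}}{10} - \frac{17 \cdot 4^{n}}{10}.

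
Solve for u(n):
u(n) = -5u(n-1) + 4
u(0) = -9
First-order linear non-homogeneous.
Homogeneous solution: u_h(n) = A·(-5)^n.
Try constant particular solution u_p = K: K = -5K + 4 ⇒ K = \frac{2}{3}.
General: u(n) = A·(-5)^n + \frac{2}{3}.
Apply u(0) = -9: A + \frac{2}{3} = -9 ⇒ A = - \frac{29}{3}.
So u(n) = \frac{2}{3} - \frac{29 \left(-5\right)^{n}}{3}.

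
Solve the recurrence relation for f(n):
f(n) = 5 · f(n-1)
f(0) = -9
Pure geometric recurrence with ratio 5.
By induction f(n) = f(0) · (5)^n = - 9 \cdot 5^{n}.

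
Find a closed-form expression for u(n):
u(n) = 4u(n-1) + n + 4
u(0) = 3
First-order linear with linear forcing.
Homogeneous solution: u_h(n) = A·(4)^n.
Try particular u_p(n) = pn + q. Substituting:
  pn + q = 4(p(n-1) + q) + n + 4.
Matching the n-coefficient: p = 4p + 1 ⇒ p = - \frac{1}{3}.
Matching constants: q = -4p + 4q + 4 ⇒ q = - \frac{16}{9}.
General: u(n) = A·(4)^n - \frac{n}{3} - \frac{16}{9}.
Apply u(0) = 3: A - \frac{16}{9} = 3 ⇒ A = \frac{43}{9}.
So u(n) = \frac{43 \cdot 4^{n}}{9} - \frac{n}{3} - \frac{16}{9}.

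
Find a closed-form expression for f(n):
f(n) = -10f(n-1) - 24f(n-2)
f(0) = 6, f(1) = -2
Characteristic equation: x² + 10x + 24 = 0, which factors as (x - (-4))(x - (-6)) = 0.
Roots r₁ = -4, r₂ = -6 (distinct).
General solution: f(n) = A·(-4)^n + B·(-6)^n.
From f(0) = 6: A + B = 6.
From f(1) = -2: -4A - 6B = -2.
Solving: A = 17, B = -11.
So f(n) = 17 \left(-4\right)^{n} - 11 \left(-6\right)^{n}.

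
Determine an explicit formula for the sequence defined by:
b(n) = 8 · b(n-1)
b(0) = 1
Pure geometric recurrence with ratio 8.
By induction b(n) = b(0) · (8)^n = 8^{n}.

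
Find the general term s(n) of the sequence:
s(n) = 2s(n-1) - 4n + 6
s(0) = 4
First-order linear with linear forcing.
Homogeneous solution: s_h(n) = A·(2)^n.
Try particular s_p(n) = pn + q. Substituting:
  pn + q = 2(p(n-1) + q) - 4n + 6.
Matching the n-coefficient: p = 2p - 4 ⇒ p = 4.
Matching constants: q = -2p + 2q + 6 ⇒ q = 2.
General: s(n) = A·(2)^n + 4 n + 2.
Apply s(0) = 4: A + 2 = 4 ⇒ A = 2.
So s(n) = 2 \cdot 2^{n} + 4 n + 2.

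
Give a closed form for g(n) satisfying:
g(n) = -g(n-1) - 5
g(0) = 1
First-order linear non-homogeneous.
Homogeneous solution: g_h(n) = A·(-1)^n.
Try constant particular solution g_p = K: K = -K - 5 ⇒ K = - \frac{5}{2}.
General: g(n) = A·(-1)^n - \frac{5}{2}.
Apply g(0) = 1: A - \frac{5}{2} = 1 ⇒ A = \frac{7}{2}.
So g(n) = \frac{7 \left(-1\right)^{n}}{2} - \frac{5}{2}.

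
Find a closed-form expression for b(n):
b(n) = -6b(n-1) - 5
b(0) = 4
First-order linear non-homogeneous.
Homogeneous solution: b_h(n) = A·(-6)^n.
Try constant particular solution b_p = K: K = -6K - 5 ⇒ K = - \frac{5}{7}.
General: b(n) = A·(-6)^n - \frac{5}{7}.
Apply b(0) = 4: A - \frac{5}{7} = 4 ⇒ A = \frac{33}{7}.
So b(n) = \frac{33 \left(-6\right)^{n}}{7} - \frac{5}{7}.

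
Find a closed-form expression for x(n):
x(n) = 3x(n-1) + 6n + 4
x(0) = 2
First-order linear with linear forcing.
Homogeneous solution: x_h(n) = A·(3)^n.
Try particular x_p(n) = pn + q. Substituting:
  pn + q = 3(p(n-1) + q) + 6n + 4.
Matching the n-coefficient: p = 3p + 6 ⇒ p = -3.
Matching constants: q = -3p + 3q + 4 ⇒ q = - \frac{13}{2}.
General: x(n) = A·(3)^n - 3 n - \frac{13}{2}.
Apply x(0) = 2: A - \frac{13}{2} = 2 ⇒ A = \frac{17}{2}.
So x(n) = \frac{17 \cdot 3^{n}}{2} - 3 n - \frac{13}{2}.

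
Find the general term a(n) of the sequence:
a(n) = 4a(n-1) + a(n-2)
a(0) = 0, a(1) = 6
Characteristic equation: x² - 4x - 1 = 0.
Discriminant Δ = (4)² + 4·(1) = 20.
Roots r₁,₂ = (4 ± √20)/2, so r₁ = 2 + \sqrt{5}, r₂ = 2 - \sqrt{5}.
General solution: a(n) = A·r₁^n + B·r₂^n.
From the initial conditions, A + B = 0 and r₁A + r₂B = 6.
Since r₁ - r₂ = √20: A = (6 - (0)r₂)/√20 = \frac{3 \sqrt{5}}{5}, and B = 0 - A = - \frac{3 \sqrt{5}}{5}.
So a(n) = \left(\frac{3 \sqrt{5}}{5}\right)\left(2 + \sqrt{5}\right)^n + \left(- \frac{3 \sqrt{5}}{5}\right)\left(2 - \sqrt{5}\right)^n.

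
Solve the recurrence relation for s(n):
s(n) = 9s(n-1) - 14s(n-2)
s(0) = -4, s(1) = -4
Characteristic equation: x² - 9x + 14 = 0, which factors as (x - (7))(x - (2)) = 0.
Roots r₁ = 7, r₂ = 2 (distinct).
General solution: s(n) = A·(7)^n + B·(2)^n.
From s(0) = -4: A + B = -4.
From s(1) = -4: 7A + 2B = -4.
Solving: A = \frac{4}{5}, B = - \frac{24}{5}.
So s(n) = - \frac{24 \cdot 2^{n}}{5} + \frac{4 \cdot 7^{n}}{5}.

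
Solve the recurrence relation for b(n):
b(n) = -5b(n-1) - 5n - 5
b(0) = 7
First-order linear with linear forcing.
Homogeneous solution: b_h(n) = A·(-5)^n.
Try particular b_p(n) = pn + q. Substituting:
  pn + q = -5(p(n-1) + q) - 5n - 5.
Matching the n-coefficient: p = -5p - 5 ⇒ p = - \frac{5}{6}.
Matching constants: q = 5p - 5q - 5 ⇒ q = - \frac{55}{36}.
General: b(n) = A·(-5)^n - \frac{5 n}{6} - \frac{55}{36}.
Apply b(0) = 7: A - \frac{55}{36} = 7 ⇒ A = \frac{307}{36}.
So b(n) = \frac{307 \left(-5\right)^{n}}{36} - \frac{5 n}{6} - \frac{55}{36}.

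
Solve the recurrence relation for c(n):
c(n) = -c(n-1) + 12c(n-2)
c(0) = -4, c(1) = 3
Characteristic equation: x² + x - 12 = 0, which factors as (x - (3))(x - (-4)) = 0.
Roots r₁ = 3, r₂ = -4 (distinct).
General solution: c(n) = A·(3)^n + B·(-4)^n.
From c(0) = -4: A + B = -4.
From c(1) = 3: 3A - 4B = 3.
Solving: A = - \frac{13}{7}, B = - \frac{15}{7}.
So c(n) = - \frac{15 \left(-4\right)^{n}}{7} - \frac{13 \cdot 3^{n}}{7}.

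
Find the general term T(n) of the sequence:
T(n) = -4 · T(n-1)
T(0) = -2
Pure geometric recurrence with ratio -4.
By induction T(n) = T(0) · (-4)^n = - 2 \left(-4\right)^{n}.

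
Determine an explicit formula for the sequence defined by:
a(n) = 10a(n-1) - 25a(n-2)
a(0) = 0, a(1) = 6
Characteristic equation: x² - 10x + 25 = 0, which is (x - (5))².
Repeated root r = 5.
General solution: a(n) = (A + Bn)·(5)^n.
From a(0) = 0: A = 0.
From a(1) = 6: (A + B)·(5) = 6 ⇒ B = \frac{6}{5}.
So a(n) = \left(\frac{6 n}{5}\right) \cdot (5)^n.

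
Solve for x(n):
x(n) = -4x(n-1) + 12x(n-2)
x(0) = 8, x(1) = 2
Characteristic equation: x² + 4x - 12 = 0, which factors as (x - (2))(x - (-6)) = 0.
Roots r₁ = 2, r₂ = -6 (distinct).
General solution: x(n) = A·(2)^n + B·(-6)^n.
From x(0) = 8: A + B = 8.
From x(1) = 2: 2A - 6B = 2.
Solving: A = \frac{25}{4}, B = \frac{7}{4}.
So x(n) = \frac{7 \left(-6\right)^{n}}{4} + \frac{25 \cdot 2^{n}}{4}.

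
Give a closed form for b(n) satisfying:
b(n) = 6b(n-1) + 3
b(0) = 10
First-order linear non-homogeneous.
Homogeneous solution: b_h(n) = A·(6)^n.
Try constant particular solution b_p = K: K = 6K + 3 ⇒ K = - \frac{3}{5}.
General: b(n) = A·(6)^n - \frac{3}{5}.
Apply b(0) = 10: A - \frac{3}{5} = 10 ⇒ A = \frac{53}{5}.
So b(n) = \frac{53 \cdot 6^{n}}{5} - \frac{3}{5}.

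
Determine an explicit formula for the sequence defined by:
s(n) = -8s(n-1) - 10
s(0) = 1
First-order linear non-homogeneous.
Homogeneous solution: s_h(n) = A·(-8)^n.
Try constant particular solution s_p = K: K = -8K - 10 ⇒ K = - \frac{10}{9}.
General: s(n) = A·(-8)^n - \frac{10}{9}.
Apply s(0) = 1: A - \frac{10}{9} = 1 ⇒ A = \frac{19}{9}.
So s(n) = \frac{19 \left(-8\right)^{n}}{9} - \frac{10}{9}.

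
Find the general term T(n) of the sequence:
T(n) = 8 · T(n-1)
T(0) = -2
Pure geometric recurrence with ratio 8.
By induction T(n) = T(0) · (8)^n = - 2 \cdot 8^{n}.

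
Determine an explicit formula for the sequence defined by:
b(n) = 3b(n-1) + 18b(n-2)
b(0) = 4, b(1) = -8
Characteristic equation: x² - 3x - 18 = 0, which factors as (x - (6))(x - (-3)) = 0.
Roots r₁ = 6, r₂ = -3 (distinct).
General solution: b(n) = A·(6)^n + B·(-3)^n.
From b(0) = 4: A + B = 4.
From b(1) = -8: 6A - 3B = -8.
Solving: A = \frac{4}{9}, B = \frac{32}{9}.
So b(n) = \frac{32 \left(-3\right)^{n}}{9} + \frac{4 \cdot 6^{n}}{9}.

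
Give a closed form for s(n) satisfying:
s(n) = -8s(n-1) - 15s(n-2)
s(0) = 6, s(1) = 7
Characteristic equation: x² + 8x + 15 = 0, which factors as (x - (-3))(x - (-5)) = 0.
Roots r₁ = -3, r₂ = -5 (distinct).
General solution: s(n) = A·(-3)^n + B·(-5)^n.
From s(0) = 6: A + B = 6.
From s(1) = 7: -3A - 5B = 7.
Solving: A = \frac{37}{2}, B = - \frac{25}{2}.
So s(n) = \frac{37 \left(-3\right)^{n}}{2} - \frac{25 \left(-5\right)^{n}}{2}.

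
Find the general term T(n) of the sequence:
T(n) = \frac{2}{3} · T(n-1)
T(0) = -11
Pure geometric recurrence with ratio \frac{2}{3}.
By induction T(n) = T(0) · (\frac{2}{3})^n = - 11 \left(\frac{2}{3}\right)^{n}.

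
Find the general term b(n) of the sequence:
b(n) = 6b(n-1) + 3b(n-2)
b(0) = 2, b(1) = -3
Characteristic equation: x² - 6x - 3 = 0.
Discriminant Δ = (6)² + 4·(3) = 48.
Roots r₁,₂ = (6 ± √48)/2, so r₁ = 3 + 2 \sqrt{3}, r₂ = 3 - 2 \sqrt{3}.
General solution: b(n) = A·r₁^n + B·r₂^n.
From the initial conditions, A + B = 2 and r₁A + r₂B = -3.
Since r₁ - r₂ = √48: A = (-3 - (2)r₂)/√48 = 1 - \frac{3 \sqrt{3}}{4}, and B = 2 - A = 1 + \frac{3 \sqrt{3}}{4}.
So b(n) = \left(1 - \frac{3 \sqrt{3}}{4}\right)\left(3 + 2 \sqrt{3}\right)^n + \left(1 + \frac{3 \sqrt{3}}{4}\right)\left(3 - 2 \sqrt{3}\right)^n.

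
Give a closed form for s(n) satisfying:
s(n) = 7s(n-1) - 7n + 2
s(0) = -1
First-order linear with linear forcing.
Homogeneous solution: s_h(n) = A·(7)^n.
Try particular s_p(n) = pn + q. Substituting:
  pn + q = 7(p(n-1) + q) - 7n + 2.
Matching the n-coefficient: p = 7p - 7 ⇒ p = \frac{7}{6}.
Matching constants: q = -7p + 7q + 2 ⇒ q = \frac{37}{36}.
General: s(n) = A·(7)^n + \frac{7 n}{6} + \frac{37}{36}.
Apply s(0) = -1: A + \frac{37}{36} = -1 ⇒ A = - \frac{73}{36}.
So s(n) = - \frac{73 \cdot 7^{n}}{36} + \frac{7 n}{6} + \frac{37}{36}.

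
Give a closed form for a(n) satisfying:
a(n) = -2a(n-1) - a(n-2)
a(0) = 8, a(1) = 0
Characteristic equation: x² + 2x + 1 = 0, which is (x - (-1))².
Repeated root r = -1.
General solution: a(n) = (A + Bn)·(-1)^n.
From a(0) = 8: A = 8.
From a(1) = 0: (A + B)·(-1) = 0 ⇒ B = -8.
So a(n) = \left(8 - 8 n\right) \cdot (-1)^n.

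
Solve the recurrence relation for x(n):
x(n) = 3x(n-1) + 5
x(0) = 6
First-order linear non-homogeneous.
Homogeneous solution: x_h(n) = A·(3)^n.
Try constant particular solution x_p = K: K = 3K + 5 ⇒ K = - \frac{5}{2}.
General: x(n) = A·(3)^n - \frac{5}{2}.
Apply x(0) = 6: A - \frac{5}{2} = 6 ⇒ A = \frac{17}{2}.
So x(n) = \frac{17 \cdot 3^{n}}{2} - \frac{5}{2}.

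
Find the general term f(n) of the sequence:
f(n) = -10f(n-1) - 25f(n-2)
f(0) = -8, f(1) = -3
Characteristic equation: x² + 10x + 25 = 0, which is (x - (-5))².
Repeated root r = -5.
General solution: f(n) = (A + Bn)·(-5)^n.
From f(0) = -8: A = -8.
From f(1) = -3: (A + B)·(-5) = -3 ⇒ B = \frac{43}{5}.
So f(n) = \left(\frac{43 n}{5} - 8\right) \cdot (-5)^n.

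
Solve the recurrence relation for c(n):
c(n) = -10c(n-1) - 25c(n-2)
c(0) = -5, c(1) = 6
Characteristic equation: x² + 10x + 25 = 0, which is (x - (-5))².
Repeated root r = -5.
General solution: c(n) = (A + Bn)·(-5)^n.
From c(0) = -5: A = -5.
From c(1) = 6: (A + B)·(-5) = 6 ⇒ B = \frac{19}{5}.
So c(n) = \left(\frac{19 n}{5} - 5\right) \cdot (-5)^n.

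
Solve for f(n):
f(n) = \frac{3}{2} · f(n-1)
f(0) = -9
Pure geometric recurrence with ratio \frac{3}{2}.
By induction f(n) = f(0) · (\frac{3}{2})^n = - 9 \left(\frac{3}{2}\right)^{n}.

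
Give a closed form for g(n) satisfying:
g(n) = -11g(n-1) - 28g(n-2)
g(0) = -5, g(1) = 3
Characteristic equation: x² + 11x + 28 = 0, which factors as (x - (-4))(x - (-7)) = 0.
Roots r₁ = -4, r₂ = -7 (distinct).
General solution: g(n) = A·(-4)^n + B·(-7)^n.
From g(0) = -5: A + B = -5.
From g(1) = 3: -4A - 7B = 3.
Solving: A = - \frac{32}{3}, B = \frac{17}{3}.
So g(n) = - \frac{32 \left(-4\right)^{n}}{3} + \frac{17 \left(-7\right)^{n}}{3}.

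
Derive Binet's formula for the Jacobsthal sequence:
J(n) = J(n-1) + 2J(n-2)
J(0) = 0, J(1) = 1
This is the Jacobsthal sequence.
Characteristic equation: x² - x - 2 = 0; roots r₁ = 2, r₂ = -1.
General: J(n) = A·r₁^n + B·r₂^n. Solving with J(0)=0, J(1)=1 gives A = \frac{1}{3}, B = - \frac{1}{3}.
So J(n) = - \frac{\left(-1\right)^{n}}{3} + \frac{2^{n}}{3}.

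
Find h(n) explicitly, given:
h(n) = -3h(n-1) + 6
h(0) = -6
First-order linear non-homogeneous.
Homogeneous solution: h_h(n) = A·(-3)^n.
Try constant particular solution h_p = K: K = -3K + 6 ⇒ K = \frac{3}{2}.
General: h(n) = A·(-3)^n + \frac{3}{2}.
Apply h(0) = -6: A + \frac{3}{2} = -6 ⇒ A = - \frac{15}{2}.
So h(n) = \frac{3}{2} - \frac{15 \left(-3\right)^{n}}{2}.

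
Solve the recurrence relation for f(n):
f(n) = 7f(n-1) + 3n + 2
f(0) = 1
First-order linear with linear forcing.
Homogeneous solution: f_h(n) = A·(7)^n.
Try particular f_p(n) = pn + q. Substituting:
  pn + q = 7(p(n-1) + q) + 3n + 2.
Matching the n-coefficient: p = 7p + 3 ⇒ p = - \frac{1}{2}.
Matching constants: q = -7p + 7q + 2 ⇒ q = - \frac{11}{12}.
General: f(n) = A·(7)^n - \frac{n}{2} - \frac{11}{12}.
Apply f(0) = 1: A - \frac{11}{12} = 1 ⇒ A = \frac{23}{12}.
So f(n) = \frac{23 \cdot 7^{n}}{12} - \frac{n}{2} - \frac{11}{12}.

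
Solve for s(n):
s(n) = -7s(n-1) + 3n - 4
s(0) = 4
First-order linear with linear forcing.
Homogeneous solution: s_h(n) = A·(-7)^n.
Try particular s_p(n) = pn + q. Substituting:
  pn + q = -7(p(n-1) + q) + 3n - 4.
Matching the n-coefficient: p = -7p + 3 ⇒ p = \frac{3}{8}.
Matching constants: q = 7p - 7q - 4 ⇒ q = - \frac{11}{64}.
General: s(n) = A·(-7)^n + \frac{3 n}{8} - \frac{11}{64}.
Apply s(0) = 4: A - \frac{11}{64} = 4 ⇒ A = \frac{267}{64}.
So s(n) = \frac{267 \left(-7\right)^{n}}{64} + \frac{3 n}{8} - \frac{11}{64}.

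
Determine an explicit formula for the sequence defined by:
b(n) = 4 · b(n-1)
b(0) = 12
Pure geometric recurrence with ratio 4.
By induction b(n) = b(0) · (4)^n = 12 \cdot 4^{n}.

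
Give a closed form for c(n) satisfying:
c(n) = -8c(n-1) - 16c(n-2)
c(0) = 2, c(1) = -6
Characteristic equation: x² + 8x + 16 = 0, which is (x - (-4))².
Repeated root r = -4.
General solution: c(n) = (A + Bn)·(-4)^n.
From c(0) = 2: A = 2.
From c(1) = -6: (A + B)·(-4) = -6 ⇒ B = - \frac{1}{2}.
So c(n) = \left(2 - \frac{n}{2}\right) \cdot (-4)^n.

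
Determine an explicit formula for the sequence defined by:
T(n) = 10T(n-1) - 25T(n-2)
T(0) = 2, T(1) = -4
Characteristic equation: x² - 10x + 25 = 0, which is (x - (5))².
Repeated root r = 5.
General solution: T(n) = (A + Bn)·(5)^n.
From T(0) = 2: A = 2.
From T(1) = -4: (A + B)·(5) = -4 ⇒ B = - \frac{14}{5}.
So T(n) = \left(2 - \frac{14 n}{5}\right) \cdot (5)^n.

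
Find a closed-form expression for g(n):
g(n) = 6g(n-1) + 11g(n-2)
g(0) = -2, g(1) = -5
Characteristic equation: x² - 6x - 11 = 0.
Discriminant Δ = (6)² + 4·(11) = 80.
Roots r₁,₂ = (6 ± √80)/2, so r₁ = 3 + 2 \sqrt{5}, r₂ = 3 - 2 \sqrt{5}.
General solution: g(n) = A·r₁^n + B·r₂^n.
From the initial conditions, A + B = -2 and r₁A + r₂B = -5.
Since r₁ - r₂ = √80: A = (-5 - (-2)r₂)/√80 = -1 + \frac{\sqrt{5}}{20}, and B = -2 - A = -1 - \frac{\sqrt{5}}{20}.
So g(n) = \left(-1 + \frac{\sqrt{5}}{20}\right)\left(3 + 2 \sqrt{5}\right)^n + \left(-1 - \frac{\sqrt{5}}{20}\right)\left(3 - 2 \sqrt{5}\right)^n.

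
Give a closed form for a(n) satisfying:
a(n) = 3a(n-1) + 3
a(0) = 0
First-order linear non-homogeneous.
Homogeneous solution: a_h(n) = A·(3)^n.
Try constant particular solution a_p = K: K = 3K + 3 ⇒ K = - \frac{3}{2}.
General: a(n) = A·(3)^n - \frac{3}{2}.
Apply a(0) = 0: A - \frac{3}{2} = 0 ⇒ A = \frac{3}{2}.
So a(n) = \frac{3 \cdot 3^{n}}{2} - \frac{3}{2}.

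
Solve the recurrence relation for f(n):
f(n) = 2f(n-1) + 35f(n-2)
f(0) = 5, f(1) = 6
Characteristic equation: x² - 2x - 35 = 0, which factors as (x - (7))(x - (-5)) = 0.
Roots r₁ = 7, r₂ = -5 (distinct).
General solution: f(n) = A·(7)^n + B·(-5)^n.
From f(0) = 5: A + B = 5.
From f(1) = 6: 7A - 5B = 6.
Solving: A = \frac{31}{12}, B = \frac{29}{12}.
So f(n) = \frac{29 \left(-5\right)^{n}}{12} + \frac{31 \cdot 7^{n}}{12}.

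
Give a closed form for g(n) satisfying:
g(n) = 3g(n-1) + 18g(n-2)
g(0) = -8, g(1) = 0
Characteristic equation: x² - 3x - 18 = 0, which factors as (x - (-3))(x - (6)) = 0.
Roots r₁ = -3, r₂ = 6 (distinct).
General solution: g(n) = A·(-3)^n + B·(6)^n.
From g(0) = -8: A + B = -8.
From g(1) = 0: -3A + 6B = 0.
Solving: A = - \frac{16}{3}, B = - \frac{8}{3}.
So g(n) = - \frac{16 \left(-3\right)^{n}}{3} - \frac{8 \cdot 6^{n}}{3}.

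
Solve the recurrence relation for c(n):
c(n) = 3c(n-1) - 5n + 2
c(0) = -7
First-order linear with linear forcing.
Homogeneous solution: c_h(n) = A·(3)^n.
Try particular c_p(n) = pn + q. Substituting:
  pn + q = 3(p(n-1) + q) - 5n + 2.
Matching the n-coefficient: p = 3p - 5 ⇒ p = \frac{5}{2}.
Matching constants: q = -3p + 3q + 2 ⇒ q = \frac{11}{4}.
General: c(n) = A·(3)^n + \frac{5 n}{2} + \frac{11}{4}.
Apply c(0) = -7: A + \frac{11}{4} = -7 ⇒ A = - \frac{39}{4}.
So c(n) = - \frac{39 \cdot 3^{n}}{4} + \frac{5 n}{2} + \frac{11}{4}.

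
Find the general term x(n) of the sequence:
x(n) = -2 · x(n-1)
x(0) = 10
Pure geometric recurrence with ratio -2.
By induction x(n) = x(0) · (-2)^n = 10 \left(-2\right)^{n}.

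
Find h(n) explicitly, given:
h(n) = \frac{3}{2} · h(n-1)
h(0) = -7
Pure geometric recurrence with ratio \frac{3}{2}.
By induction h(n) = h(0) · (\frac{3}{2})^n = - 7 \left(\frac{3}{2}\right)^{n}.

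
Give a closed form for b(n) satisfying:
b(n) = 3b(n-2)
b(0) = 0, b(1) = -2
Characteristic equation: x² - 3 = 0.
Discriminant Δ = (0)² + 4·(3) = 12.
Roots r₁,₂ = (0 ± √12)/2, so r₁ = \sqrt{3}, r₂ = - \sqrt{3}.
General solution: b(n) = A·r₁^n + B·r₂^n.
From the initial conditions, A + B = 0 and r₁A + r₂B = -2.
Since r₁ - r₂ = √12: A = (-2 - (0)r₂)/√12 = - \frac{\sqrt{3}}{3}, and B = 0 - A = \frac{\sqrt{3}}{3}.
So b(n) = \left(- \frac{\sqrt{3}}{3}\right)\left(\sqrt{3}\right)^n + \left(\frac{\sqrt{3}}{3}\right)\left(- \sqrt{3}\right)^n.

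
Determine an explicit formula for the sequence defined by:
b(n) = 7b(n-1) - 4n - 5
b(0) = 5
First-order linear with linear forcing.
Homogeneous solution: b_h(n) = A·(7)^n.
Try particular b_p(n) = pn + q. Substituting:
  pn + q = 7(p(n-1) + q) - 4n - 5.
Matching the n-coefficient: p = 7p - 4 ⇒ p = \frac{2}{3}.
Matching constants: q = -7p + 7q - 5 ⇒ q = \frac{29}{18}.
General: b(n) = A·(7)^n + \frac{2 n}{3} + \frac{29}{18}.
Apply b(0) = 5: A + \frac{29}{18} = 5 ⇒ A = \frac{61}{18}.
So b(n) = \frac{61 \cdot 7^{n}}{18} + \frac{2 n}{3} + \frac{29}{18}.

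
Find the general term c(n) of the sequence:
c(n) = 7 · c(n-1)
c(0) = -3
Pure geometric recurrence with ratio 7.
By induction c(n) = c(0) · (7)^n = - 3 \cdot 7^{n}.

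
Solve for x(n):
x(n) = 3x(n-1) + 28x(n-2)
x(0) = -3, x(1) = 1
Characteristic equation: x² - 3x - 28 = 0, which factors as (x - (-4))(x - (7)) = 0.
Roots r₁ = -4, r₂ = 7 (distinct).
General solution: x(n) = A·(-4)^n + B·(7)^n.
From x(0) = -3: A + B = -3.
From x(1) = 1: -4A + 7B = 1.
Solving: A = -2, B = -1.
So x(n) = - 2 \left(-4\right)^{n} - 7^{n}.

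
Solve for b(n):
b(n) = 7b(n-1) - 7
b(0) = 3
First-order linear non-homogeneous.
Homogeneous solution: b_h(n) = A·(7)^n.
Try constant particular solution b_p = K: K = 7K - 7 ⇒ K = \frac{7}{6}.
General: b(n) = A·(7)^n + \frac{7}{6}.
Apply b(0) = 3: A + \frac{7}{6} = 3 ⇒ A = \frac{11}{6}.
So b(n) = \frac{11 \cdot 7^{n}}{6} + \frac{7}{6}.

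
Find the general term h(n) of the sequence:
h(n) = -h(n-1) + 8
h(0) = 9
First-order linear non-homogeneous.
Homogeneous solution: h_h(n) = A·(-1)^n.
Try constant particular solution h_p = K: K = -K + 8 ⇒ K = 4.
General: h(n) = A·(-1)^n + 4.
Apply h(0) = 9: A + 4 = 9 ⇒ A = 5.
So h(n) = 5 \left(-1\right)^{n} + 4.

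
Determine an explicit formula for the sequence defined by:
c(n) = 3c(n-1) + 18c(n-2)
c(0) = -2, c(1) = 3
Characteristic equation: x² - 3x - 18 = 0, which factors as (x - (6))(x - (-3)) = 0.
Roots r₁ = 6, r₂ = -3 (distinct).
General solution: c(n) = A·(6)^n + B·(-3)^n.
From c(0) = -2: A + B = -2.
From c(1) = 3: 6A - 3B = 3.
Solving: A = - \frac{1}{3}, B = - \frac{5}{3}.
So c(n) = - \frac{5 \left(-3\right)^{n}}{3} - \frac{6^{n}}{3}.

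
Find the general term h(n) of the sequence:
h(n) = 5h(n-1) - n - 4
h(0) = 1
First-order linear with linear forcing.
Homogeneous solution: h_h(n) = A·(5)^n.
Try particular h_p(n) = pn + q. Substituting:
  pn + q = 5(p(n-1) + q) - n - 4.
Matching the n-coefficient: p = 5p - 1 ⇒ p = \frac{1}{4}.
Matching constants: q = -5p + 5q - 4 ⇒ q = \frac{21}{16}.
General: h(n) = A·(5)^n + \frac{n}{4} + \frac{21}{16}.
Apply h(0) = 1: A + \frac{21}{16} = 1 ⇒ A = - \frac{5}{16}.
So h(n) = - \frac{5 \cdot 5^{n}}{16} + \frac{n}{4} + \frac{21}{16}.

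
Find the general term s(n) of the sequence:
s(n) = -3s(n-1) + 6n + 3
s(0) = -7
First-order linear with linear forcing.
Homogeneous solution: s_h(n) = A·(-3)^n.
Try particular s_p(n) = pn + q. Substituting:
  pn + q = -3(p(n-1) + q) + 6n + 3.
Matching the n-coefficient: p = -3p + 6 ⇒ p = \frac{3}{2}.
Matching constants: q = 3p - 3q + 3 ⇒ q = \frac{15}{8}.
General: s(n) = A·(-3)^n + \frac{3 n}{2} + \frac{15}{8}.
Apply s(0) = -7: A + \frac{15}{8} = -7 ⇒ A = - \frac{71}{8}.
So s(n) = - \frac{71 \left(-3\right)^{n}}{8} + \frac{3 n}{2} + \frac{15}{8}.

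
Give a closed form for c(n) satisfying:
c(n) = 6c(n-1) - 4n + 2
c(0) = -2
First-order linear with linear forcing.
Homogeneous solution: c_h(n) = A·(6)^n.
Try particular c_p(n) = pn + q. Substituting:
  pn + q = 6(p(n-1) + q) - 4n + 2.
Matching the n-coefficient: p = 6p - 4 ⇒ p = \frac{4}{5}.
Matching constants: q = -6p + 6q + 2 ⇒ q = \frac{14}{25}.
General: c(n) = A·(6)^n + \frac{4 n}{5} + \frac{14}{25}.
Apply c(0) = -2: A + \frac{14}{25} = -2 ⇒ A = - \frac{64}{25}.
So c(n) = - \frac{64 \cdot 6^{n}}{25} + \frac{4 n}{5} + \frac{14}{25}.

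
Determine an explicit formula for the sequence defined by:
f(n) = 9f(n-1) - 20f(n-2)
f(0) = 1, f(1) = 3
Characteristic equation: x² - 9x + 20 = 0, which factors as (x - (5))(x - (4)) = 0.
Roots r₁ = 5, r₂ = 4 (distinct).
General solution: f(n) = A·(5)^n + B·(4)^n.
From f(0) = 1: A + B = 1.
From f(1) = 3: 5A + 4B = 3.
Solving: A = -1, B = 2.
So f(n) = 2 \cdot 4^{n} - 5^{n}.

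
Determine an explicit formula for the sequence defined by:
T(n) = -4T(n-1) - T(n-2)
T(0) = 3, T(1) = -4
Characteristic equation: x² + 4x + 1 = 0.
Discriminant Δ = (-4)² + 4·(-1) = 12.
Roots r₁,₂ = (-4 ± √12)/2, so r₁ = -2 + \sqrt{3}, r₂ = -2 - \sqrt{3}.
General solution: T(n) = A·r₁^n + B·r₂^n.
From the initial conditions, A + B = 3 and r₁A + r₂B = -4.
Since r₁ - r₂ = √12: A = (-4 - (3)r₂)/√12 = \frac{\sqrt{3}}{3} + \frac{3}{2}, and B = 3 - A = \frac{3}{2} - \frac{\sqrt{3}}{3}.
So T(n) = \left(\frac{\sqrt{3}}{3} + \frac{3}{2}\right)\left(-2 + \sqrt{3}\right)^n + \left(\frac{3}{2} - \frac{\sqrt{3}}{3}\right)\left(-2 - \sqrt{3}\right)^n.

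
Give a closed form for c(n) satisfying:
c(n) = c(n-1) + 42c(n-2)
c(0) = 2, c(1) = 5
Characteristic equation: x² - x - 42 = 0, which factors as (x - (7))(x - (-6)) = 0.
Roots r₁ = 7, r₂ = -6 (distinct).
General solution: c(n) = A·(7)^n + B·(-6)^n.
From c(0) = 2: A + B = 2.
From c(1) = 5: 7A - 6B = 5.
Solving: A = \frac{17}{13}, B = \frac{9}{13}.
So c(n) = \frac{9 \left(-6\right)^{n}}{13} + \frac{17 \cdot 7^{n}}{13}.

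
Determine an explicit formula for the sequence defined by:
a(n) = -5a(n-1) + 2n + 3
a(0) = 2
First-order linear with linear forcing.
Homogeneous solution: a_h(n) = A·(-5)^n.
Try particular a_p(n) = pn + q. Substituting:
  pn + q = -5(p(n-1) + q) + 2n + 3.
Matching the n-coefficient: p = -5p + 2 ⇒ p = \frac{1}{3}.
Matching constants: q = 5p - 5q + 3 ⇒ q = \frac{7}{9}.
General: a(n) = A·(-5)^n + \frac{n}{3} + \frac{7}{9}.
Apply a(0) = 2: A + \frac{7}{9} = 2 ⇒ A = \frac{11}{9}.
So a(n) = \frac{11 \left(-5\right)^{n}}{9} + \frac{n}{3} + \frac{7}{9}.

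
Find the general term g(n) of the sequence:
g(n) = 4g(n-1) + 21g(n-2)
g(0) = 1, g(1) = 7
Characteristic equation: x² - 4x - 21 = 0, which factors as (x - (-3))(x - (7)) = 0.
Roots r₁ = -3, r₂ = 7 (distinct).
General solution: g(n) = A·(-3)^n + B·(7)^n.
From g(0) = 1: A + B = 1.
From g(1) = 7: -3A + 7B = 7.
Solving: A = 0, B = 1.
So g(n) = 7^{n}.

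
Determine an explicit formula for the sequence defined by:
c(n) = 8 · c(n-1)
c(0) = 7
Pure geometric recurrence with ratio 8.
By induction c(n) = c(0) · (8)^n = 7 \cdot 8^{n}.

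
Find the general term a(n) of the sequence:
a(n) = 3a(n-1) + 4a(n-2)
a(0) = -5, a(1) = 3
Characteristic equation: x² - 3x - 4 = 0, which factors as (x - (-1))(x - (4)) = 0.
Roots r₁ = -1, r₂ = 4 (distinct).
General solution: a(n) = A·(-1)^n + B·(4)^n.
From a(0) = -5: A + B = -5.
From a(1) = 3: -A + 4B = 3.
Solving: A = - \frac{23}{5}, B = - \frac{2}{5}.
So a(n) = - \frac{23 \left(-1\right)^{n}}{5} - \frac{2 \cdot 4^{n}}{5}.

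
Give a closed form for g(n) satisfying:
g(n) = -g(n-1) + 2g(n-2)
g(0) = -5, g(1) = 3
Characteristic equation: x² + x - 2 = 0, which factors as (x - (-2))(x - (1)) = 0.
Roots r₁ = -2, r₂ = 1 (distinct).
General solution: g(n) = A·(-2)^n + B·(1)^n.
From g(0) = -5: A + B = -5.
From g(1) = 3: -2A + B = 3.
Solving: A = - \frac{8}{3}, B = - \frac{7}{3}.
So g(n) = - \frac{8 \left(-2\right)^{n}}{3} - \frac{7}{3}.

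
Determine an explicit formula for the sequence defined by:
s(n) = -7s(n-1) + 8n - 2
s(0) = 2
First-order linear with linear forcing.
Homogeneous solution: s_h(n) = A·(-7)^n.
Try particular s_p(n) = pn + q. Substituting:
  pn + q = -7(p(n-1) + q) + 8n - 2.
Matching the n-coefficient: p = -7p + 8 ⇒ p = 1.
Matching constants: q = 7p - 7q - 2 ⇒ q = \frac{5}{8}.
General: s(n) = A·(-7)^n + n + \frac{5}{8}.
Apply s(0) = 2: A + \frac{5}{8} = 2 ⇒ A = \frac{11}{8}.
So s(n) = \frac{11 \left(-7\right)^{n}}{8} + n + \frac{5}{8}.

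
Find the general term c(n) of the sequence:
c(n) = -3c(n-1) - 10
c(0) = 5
First-order linear non-homogeneous.
Homogeneous solution: c_h(n) = A·(-3)^n.
Try constant particular solution c_p = K: K = -3K - 10 ⇒ K = - \frac{5}{2}.
General: c(n) = A·(-3)^n - \frac{5}{2}.
Apply c(0) = 5: A - \frac{5}{2} = 5 ⇒ A = \frac{15}{2}.
So c(n) = \frac{15 \left(-3\right)^{n}}{2} - \frac{5}{2}.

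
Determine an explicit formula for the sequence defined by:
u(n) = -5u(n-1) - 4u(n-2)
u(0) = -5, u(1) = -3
Characteristic equation: x² + 5x + 4 = 0, which factors as (x - (-4))(x - (-1)) = 0.
Roots r₁ = -4, r₂ = -1 (distinct).
General solution: u(n) = A·(-4)^n + B·(-1)^n.
From u(0) = -5: A + B = -5.
From u(1) = -3: -4A - B = -3.
Solving: A = \frac{8}{3}, B = - \frac{23}{3}.
So u(n) = - \frac{23 \left(-1\right)^{n}}{3} + \frac{8 \left(-4\right)^{n}}{3}.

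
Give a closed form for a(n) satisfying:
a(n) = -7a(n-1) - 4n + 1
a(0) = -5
First-order linear with linear forcing.
Homogeneous solution: a_h(n) = A·(-7)^n.
Try particular a_p(n) = pn + q. Substituting:
  pn + q = -7(p(n-1) + q) - 4n + 1.
Matching the n-coefficient: p = -7p - 4 ⇒ p = - \frac{1}{2}.
Matching constants: q = 7p - 7q + 1 ⇒ q = - \frac{5}{16}.
General: a(n) = A·(-7)^n - \frac{n}{2} - \frac{5}{16}.
Apply a(0) = -5: A - \frac{5}{16} = -5 ⇒ A = - \frac{75}{16}.
So a(n) = - \frac{75 \left(-7\right)^{n}}{16} - \frac{n}{2} - \frac{5}{16}.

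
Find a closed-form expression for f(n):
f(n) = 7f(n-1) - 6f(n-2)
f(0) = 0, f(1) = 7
Characteristic equation: x² - 7x + 6 = 0, which factors as (x - (6))(x - (1)) = 0.
Roots r₁ = 6, r₂ = 1 (distinct).
General solution: f(n) = A·(6)^n + B·(1)^n.
From f(0) = 0: A + B = 0.
From f(1) = 7: 6A + B = 7.
Solving: A = \frac{7}{5}, B = - \frac{7}{5}.
So f(n) = \frac{7 \cdot 6^{n}}{5} - \frac{7}{5}.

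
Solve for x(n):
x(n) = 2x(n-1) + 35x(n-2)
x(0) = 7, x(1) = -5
Characteristic equation: x² - 2x - 35 = 0, which factors as (x - (-5))(x - (7)) = 0.
Roots r₁ = -5, r₂ = 7 (distinct).
General solution: x(n) = A·(-5)^n + B·(7)^n.
From x(0) = 7: A + B = 7.
From x(1) = -5: -5A + 7B = -5.
Solving: A = \frac{9}{2}, B = \frac{5}{2}.
So x(n) = \frac{9 \left(-5\right)^{n}}{2} + \frac{5 \cdot 7^{n}}{2}.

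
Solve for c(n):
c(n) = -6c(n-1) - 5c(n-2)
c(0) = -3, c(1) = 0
Characteristic equation: x² + 6x + 5 = 0, which factors as (x - (-5))(x - (-1)) = 0.
Roots r₁ = -5, r₂ = -1 (distinct).
General solution: c(n) = A·(-5)^n + B·(-1)^n.
From c(0) = -3: A + B = -3.
From c(1) = 0: -5A - B = 0.
Solving: A = \frac{3}{4}, B = - \frac{15}{4}.
So c(n) = - \frac{15 \left(-1\right)^{n}}{4} + \frac{3 \left(-5\right)^{n}}{4}.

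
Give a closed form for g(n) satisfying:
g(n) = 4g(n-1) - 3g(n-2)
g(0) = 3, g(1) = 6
Characteristic equation: x² - 4x + 3 = 0, which factors as (x - (3))(x - (1)) = 0.
Roots r₁ = 3, r₂ = 1 (distinct).
General solution: g(n) = A·(3)^n + B·(1)^n.
From g(0) = 3: A + B = 3.
From g(1) = 6: 3A + B = 6.
Solving: A = \frac{3}{2}, B = \frac{3}{2}.
So g(n) = \frac{3 \cdot 3^{n}}{2} + \frac{3}{2}.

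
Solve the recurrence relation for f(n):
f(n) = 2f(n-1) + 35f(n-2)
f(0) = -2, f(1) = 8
Characteristic equation: x² - 2x - 35 = 0, which factors as (x - (-5))(x - (7)) = 0.
Roots r₁ = -5, r₂ = 7 (distinct).
General solution: f(n) = A·(-5)^n + B·(7)^n.
From f(0) = -2: A + B = -2.
From f(1) = 8: -5A + 7B = 8.
Solving: A = - \frac{11}{6}, B = - \frac{1}{6}.
So f(n) = - \frac{11 \left(-5\right)^{n}}{6} - \frac{7^{n}}{6}.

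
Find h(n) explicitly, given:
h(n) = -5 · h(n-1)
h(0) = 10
Pure geometric recurrence with ratio -5.
By induction h(n) = h(0) · (-5)^n = 10 \left(-5\right)^{n}.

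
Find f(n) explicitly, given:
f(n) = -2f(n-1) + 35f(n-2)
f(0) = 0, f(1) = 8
Characteristic equation: x² + 2x - 35 = 0, which factors as (x - (5))(x - (-7)) = 0.
Roots r₁ = 5, r₂ = -7 (distinct).
General solution: f(n) = A·(5)^n + B·(-7)^n.
From f(0) = 0: A + B = 0.
From f(1) = 8: 5A - 7B = 8.
Solving: A = \frac{2}{3}, B = - \frac{2}{3}.
So f(n) = - \frac{2 \left(-7\right)^{n}}{3} + \frac{2 \cdot 5^{n}}{3}.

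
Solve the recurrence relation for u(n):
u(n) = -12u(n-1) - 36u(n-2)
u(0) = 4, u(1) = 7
Characteristic equation: x² + 12x + 36 = 0, which is (x - (-6))².
Repeated root r = -6.
General solution: u(n) = (A + Bn)·(-6)^n.
From u(0) = 4: A = 4.
From u(1) = 7: (A + B)·(-6) = 7 ⇒ B = - \frac{31}{6}.
So u(n) = \left(4 - \frac{31 n}{6}\right) \cdot (-6)^n.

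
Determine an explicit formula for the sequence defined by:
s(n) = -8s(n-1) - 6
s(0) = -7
First-order linear non-homogeneous.
Homogeneous solution: s_h(n) = A·(-8)^n.
Try constant particular solution s_p = K: K = -8K - 6 ⇒ K = - \frac{2}{3}.
General: s(n) = A·(-8)^n - \frac{2}{3}.
Apply s(0) = -7: A - \frac{2}{3} = -7 ⇒ A = - \frac{19}{3}.
So s(n) = - \frac{19 \left(-8\right)^{n}}{3} - \frac{2}{3}.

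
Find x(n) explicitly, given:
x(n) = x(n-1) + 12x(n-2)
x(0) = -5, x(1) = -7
Characteristic equation: x² - x - 12 = 0, which factors as (x - (-3))(x - (4)) = 0.
Roots r₁ = -3, r₂ = 4 (distinct).
General solution: x(n) = A·(-3)^n + B·(4)^n.
From x(0) = -5: A + B = -5.
From x(1) = -7: -3A + 4B = -7.
Solving: A = - \frac{13}{7}, B = - \frac{22}{7}.
So x(n) = - \frac{13 \left(-3\right)^{n}}{7} - \frac{22 \cdot 4^{n}}{7}.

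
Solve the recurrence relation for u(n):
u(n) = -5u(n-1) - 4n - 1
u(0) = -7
First-order linear with linear forcing.
Homogeneous solution: u_h(n) = A·(-5)^n.
Try particular u_p(n) = pn + q. Substituting:
  pn + q = -5(p(n-1) + q) - 4n - 1.
Matching the n-coefficient: p = -5p - 4 ⇒ p = - \frac{2}{3}.
Matching constants: q = 5p - 5q - 1 ⇒ q = - \frac{13}{18}.
General: u(n) = A·(-5)^n - \frac{2 n}{3} - \frac{13}{18}.
Apply u(0) = -7: A - \frac{13}{18} = -7 ⇒ A = - \frac{113}{18}.
So u(n) = - \frac{113 \left(-5\right)^{n}}{18} - \frac{2 n}{3} - \frac{13}{18}.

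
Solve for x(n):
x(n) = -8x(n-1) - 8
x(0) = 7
First-order linear non-homogeneous.
Homogeneous solution: x_h(n) = A·(-8)^n.
Try constant particular solution x_p = K: K = -8K - 8 ⇒ K = - \frac{8}{9}.
General: x(n) = A·(-8)^n - \frac{8}{9}.
Apply x(0) = 7: A - \frac{8}{9} = 7 ⇒ A = \frac{71}{9}.
So x(n) = \frac{71 \left(-8\right)^{n}}{9} - \frac{8}{9}.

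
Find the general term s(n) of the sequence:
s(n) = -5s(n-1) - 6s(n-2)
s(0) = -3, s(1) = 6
Characteristic equation: x² + 5x + 6 = 0, which factors as (x - (-3))(x - (-2)) = 0.
Roots r₁ = -3, r₂ = -2 (distinct).
General solution: s(n) = A·(-3)^n + B·(-2)^n.
From s(0) = -3: A + B = -3.
From s(1) = 6: -3A - 2B = 6.
Solving: A = 0, B = -3.
So s(n) = - 3 \left(-2\right)^{n}.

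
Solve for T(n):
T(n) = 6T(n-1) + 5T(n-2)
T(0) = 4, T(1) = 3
Characteristic equation: x² - 6x - 5 = 0.
Discriminant Δ = (6)² + 4·(5) = 56.
Roots r₁,₂ = (6 ± √56)/2, so r₁ = 3 + \sqrt{14}, r₂ = 3 - \sqrt{14}.
General solution: T(n) = A·r₁^n + B·r₂^n.
From the initial conditions, A + B = 4 and r₁A + r₂B = 3.
Since r₁ - r₂ = √56: A = (3 - (4)r₂)/√56 = 2 - \frac{9 \sqrt{14}}{28}, and B = 4 - A = \frac{9 \sqrt{14}}{28} + 2.
So T(n) = \left(2 - \frac{9 \sqrt{14}}{28}\right)\left(3 + \sqrt{14}\right)^n + \left(\frac{9 \sqrt{14}}{28} + 2\right)\left(3 - \sqrt{14}\right)^n.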